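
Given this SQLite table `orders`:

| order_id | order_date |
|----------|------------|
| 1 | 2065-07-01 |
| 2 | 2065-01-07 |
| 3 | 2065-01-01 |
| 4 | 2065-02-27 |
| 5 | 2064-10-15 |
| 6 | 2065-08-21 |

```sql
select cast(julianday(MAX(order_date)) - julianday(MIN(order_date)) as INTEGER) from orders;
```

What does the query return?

310

MIN = 2064-10-15, MAX = 2065-08-21.
16 days remain in October 2064 after the 15th (31 − 15).
Full months from November 2064 through July 2065 contribute their day counts.
Then 21 days into August 2065.
Total: 16 + 30 + 31 + 31 + 28 + 31 + 30 + 31 + 30 + 31 + 21 = 310.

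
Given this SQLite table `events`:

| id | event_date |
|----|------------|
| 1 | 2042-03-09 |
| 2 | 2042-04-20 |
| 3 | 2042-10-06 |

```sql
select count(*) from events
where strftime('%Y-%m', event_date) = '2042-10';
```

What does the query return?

Rows with year-month 2042-10: 2042-10-06 → 1.

1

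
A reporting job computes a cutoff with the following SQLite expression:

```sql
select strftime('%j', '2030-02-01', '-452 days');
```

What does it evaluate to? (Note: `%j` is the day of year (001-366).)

311

First apply '-452 days': 2030-02-01 → 2028-11-06.
Day-of-year for 2028-11-06: days since 2028-01-01 inclusive = 311, zero-padded to 311.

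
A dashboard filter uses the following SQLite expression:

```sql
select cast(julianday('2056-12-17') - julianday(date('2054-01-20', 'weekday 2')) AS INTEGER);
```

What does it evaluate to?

1062

`weekday 2` advances to the next Tuesday; 2054-01-20 is already a Tuesday, so it stays at 2054-01-20.
11 days remain in January 2054 after the 20th (31 − 20).
Full months from February 2054 through November 2056 contribute their day counts.
Then 17 days into December 2056.
Total: 11 + 28 + 31 + 30 + 31 + 30 + 31 + 31 + 30 + 31 + 30 + 31 + 31 + 28 + 31 + 30 + 31 + 30 + 31 + 31 + 30 + 31 + 30 + 31 + 31 + 29 + 31 + 30 + 31 + 30 + 31 + 31 + 30 + 31 + 30 + 17 = 1062.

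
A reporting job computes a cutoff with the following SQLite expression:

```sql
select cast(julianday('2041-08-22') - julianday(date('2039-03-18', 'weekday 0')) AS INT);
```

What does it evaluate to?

`weekday 0` advances to the next Sunday; 2039-03-18 is a Friday, so it moves forward to 2039-03-20.
11 days remain in March 2039 after the 20th (31 − 20).
Full months from April 2039 through July 2041 contribute their day counts.
Then 22 days into August 2041.
Total: 11 + 30 + 31 + 30 + 31 + 31 + 30 + 31 + 30 + 31 + 31 + 29 + 31 + 30 + 31 + 30 + 31 + 31 + 30 + 31 + 30 + 31 + 31 + 28 + 31 + 30 + 31 + 30 + 31 + 22 = 886.

886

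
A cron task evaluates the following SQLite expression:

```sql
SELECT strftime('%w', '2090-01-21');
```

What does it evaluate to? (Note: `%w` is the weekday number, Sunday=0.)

6

2090-01-21 is a Saturday; with Sunday=0 that is 6.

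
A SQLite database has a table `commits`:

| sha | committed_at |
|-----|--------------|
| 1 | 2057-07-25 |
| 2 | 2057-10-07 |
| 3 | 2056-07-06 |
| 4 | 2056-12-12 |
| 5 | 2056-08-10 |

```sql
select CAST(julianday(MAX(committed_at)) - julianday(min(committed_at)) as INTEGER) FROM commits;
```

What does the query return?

458

MIN = 2056-07-06, MAX = 2057-10-07.
25 days remain in July 2056 after the 6th (31 − 6).
Full months from August 2056 through September 2057 contribute their day counts.
Then 7 days into October 2057.
Total: 25 + 31 + 30 + 31 + 30 + 31 + 31 + 28 + 31 + 30 + 31 + 30 + 31 + 31 + 30 + 7 = 458.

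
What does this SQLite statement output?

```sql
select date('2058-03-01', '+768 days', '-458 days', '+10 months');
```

2059-11-05

Applying '+768 days' to 2058-03-01: counting 768 days forward gives 2060-04-07.
Applying '-458 days' to 2060-04-07: counting 458 days back gives 2059-01-05.
Adding +10 months to 2059-01-05 gives 2059-11-05.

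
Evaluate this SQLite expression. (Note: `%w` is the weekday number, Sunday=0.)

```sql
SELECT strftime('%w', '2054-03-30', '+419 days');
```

0

First apply '+419 days': 2054-03-30 → 2055-05-23.
2055-05-23 is a Sunday; with Sunday=0 that is 0.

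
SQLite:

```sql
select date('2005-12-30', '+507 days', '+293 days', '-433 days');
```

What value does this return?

Applying '+507 days' to 2005-12-30: counting 507 days forward gives 2007-05-21.
Applying '+293 days' to 2007-05-21: counting 293 days forward gives 2008-03-09.
Applying '-433 days' to 2008-03-09: counting 433 days back gives 2007-01-01.

2007-01-01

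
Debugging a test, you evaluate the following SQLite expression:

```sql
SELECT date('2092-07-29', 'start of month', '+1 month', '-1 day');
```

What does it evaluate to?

2092-07-31

`start of month` rewinds 2092-07-29 to 2092-07-01.
Adding +1 month to 2092-07-01 gives 2092-08-01.
Going back 1 day from 2092-08-01 reaches 2092-07-31 (last day of July, 31 days).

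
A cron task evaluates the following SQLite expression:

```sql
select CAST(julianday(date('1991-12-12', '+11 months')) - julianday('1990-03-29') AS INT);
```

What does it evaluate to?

959

Adding +11 months to 1991-12-12 gives 1992-11-12.
2 days remain in March 1990 after the 29th (31 − 29).
Full months from April 1990 through October 1992 contribute their day counts.
Then 12 days into November 1992.
Total: 2 + 30 + 31 + 30 + 31 + 31 + 30 + 31 + 30 + 31 + 31 + 28 + 31 + 30 + 31 + 30 + 31 + 31 + 30 + 31 + 30 + 31 + 31 + 29 + 31 + 30 + 31 + 30 + 31 + 31 + 30 + 31 + 12 = 959.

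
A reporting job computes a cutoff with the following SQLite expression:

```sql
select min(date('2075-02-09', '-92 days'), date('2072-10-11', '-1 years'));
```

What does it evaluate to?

date('2075-02-09', '-92 days') → 2074-11-09.
date('2072-10-11', '-1 years') → 2071-10-11.
Earlier of the two is 2071-10-11.

2071-10-11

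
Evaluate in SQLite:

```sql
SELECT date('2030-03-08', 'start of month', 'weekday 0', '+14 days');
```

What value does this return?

`start of month` rewinds 2030-03-08 to 2030-03-01.
`weekday 0` advances to the next Sunday; 2030-03-01 is a Friday, so it moves forward to 2030-03-03.
Advancing 14 more days within March lands on 2030-03-17.

2030-03-17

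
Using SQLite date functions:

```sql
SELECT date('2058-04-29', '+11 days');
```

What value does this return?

2058-05-10

April 2058 has 30 days; 1 remain after the 29th, so 2 days reach 2058-05-01.
Advancing 9 more days within May lands on 2058-05-10.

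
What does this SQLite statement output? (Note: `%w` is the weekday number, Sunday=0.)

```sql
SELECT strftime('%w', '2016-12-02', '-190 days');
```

4

First apply '-190 days': 2016-12-02 → 2016-05-26.
2016-05-26 is a Thursday; with Sunday=0 that is 4.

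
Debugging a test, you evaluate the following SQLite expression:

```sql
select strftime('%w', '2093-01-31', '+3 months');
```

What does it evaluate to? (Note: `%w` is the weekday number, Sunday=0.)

First apply '+3 months': 2093-01-31 → 2093-05-01.
2093-05-01 is a Friday; with Sunday=0 that is 5.

5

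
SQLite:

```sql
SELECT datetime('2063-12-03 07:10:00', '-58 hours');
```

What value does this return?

-58 hours from 2063-12-03 07:10:00 is 2063-11-30 21:10:00 (crosses midnight).

2063-11-30 21:10:00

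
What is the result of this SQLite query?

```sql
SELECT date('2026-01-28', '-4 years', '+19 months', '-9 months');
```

2022-11-28

Adding -4 years to 2026-01-28 gives 2022-01-28.
Adding +19 months to 2022-01-28 gives 2023-08-28.
Adding -9 months to 2023-08-28 gives 2022-11-28.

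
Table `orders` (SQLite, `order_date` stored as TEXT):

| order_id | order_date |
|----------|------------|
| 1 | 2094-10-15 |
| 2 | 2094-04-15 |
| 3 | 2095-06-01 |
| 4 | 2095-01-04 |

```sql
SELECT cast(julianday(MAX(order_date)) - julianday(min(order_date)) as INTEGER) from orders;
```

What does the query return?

412

MIN = 2094-04-15, MAX = 2095-06-01.
15 days remain in April 2094 after the 15th (30 − 15).
Full months from May 2094 through May 2095 contribute their day counts.
Then 1 day into June 2095.
Total: 15 + 31 + 30 + 31 + 31 + 30 + 31 + 30 + 31 + 31 + 28 + 31 + 30 + 31 + 1 = 412.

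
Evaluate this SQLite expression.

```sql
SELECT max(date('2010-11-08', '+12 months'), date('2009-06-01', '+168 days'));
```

2011-11-08

date('2010-11-08', '+12 months') → 2011-11-08.
date('2009-06-01', '+168 days') → 2009-11-16.
Later of the two is 2011-11-08.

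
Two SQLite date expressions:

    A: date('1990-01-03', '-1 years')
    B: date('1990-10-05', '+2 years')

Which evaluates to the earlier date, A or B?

A

A = 1989-01-03.
B = 1992-10-05.
A is earlier.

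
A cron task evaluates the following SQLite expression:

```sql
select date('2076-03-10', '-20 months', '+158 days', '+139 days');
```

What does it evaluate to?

2075-05-03

Adding -20 months to 2076-03-10 gives 2074-07-10.
Applying '+158 days' to 2074-07-10: counting 158 days forward gives 2074-12-15.
Applying '+139 days' to 2074-12-15: counting 139 days forward gives 2075-05-03.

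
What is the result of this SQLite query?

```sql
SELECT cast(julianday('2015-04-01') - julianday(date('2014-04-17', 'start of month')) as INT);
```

365

`start of month` rewinds 2014-04-17 to 2014-04-01.
29 days remain in April 2014 after the 1st (30 − 1).
Full months from May 2014 through March 2015 contribute their day counts.
Then 1 day into April 2015.
Total: 29 + 31 + 30 + 31 + 31 + 30 + 31 + 30 + 31 + 31 + 28 + 31 + 1 = 365.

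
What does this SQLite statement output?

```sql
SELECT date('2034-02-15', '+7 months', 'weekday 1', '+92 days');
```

2034-12-19

Adding +7 months to 2034-02-15 gives 2034-09-15.
`weekday 1` advances to the next Monday; 2034-09-15 is a Friday, so it moves forward to 2034-09-18.
Applying '+92 days' to 2034-09-18: counting 92 days forward gives 2034-12-19.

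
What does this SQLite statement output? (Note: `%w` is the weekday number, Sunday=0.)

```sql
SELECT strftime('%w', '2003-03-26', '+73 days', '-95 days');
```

First apply '+73 days', '-95 days': 2003-03-26 → 2003-03-04.
2003-03-04 is a Tuesday; with Sunday=0 that is 2.

2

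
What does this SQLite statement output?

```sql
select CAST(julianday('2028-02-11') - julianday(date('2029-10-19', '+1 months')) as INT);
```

-647

Adding +1 month to 2029-10-19 gives 2029-11-19.
18 days remain in February 2028 after the 11th (29 − 11).
Full months from March 2028 through October 2029 contribute their day counts.
Then 19 days into November 2029.
Total: 18 + 31 + 30 + 31 + 30 + 31 + 31 + 30 + 31 + 30 + 31 + 31 + 28 + 31 + 30 + 31 + 30 + 31 + 31 + 30 + 31 + 19 = 647.
The subtraction is earlier − later, so the result is −647 → -647.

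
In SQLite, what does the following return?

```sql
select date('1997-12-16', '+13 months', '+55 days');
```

Adding +13 months to 1997-12-16 gives 1999-01-16.
Applying '+55 days' to 1999-01-16: counting 55 days forward gives 1999-03-12.

1999-03-12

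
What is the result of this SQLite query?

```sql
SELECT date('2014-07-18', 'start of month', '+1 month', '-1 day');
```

`start of month` rewinds 2014-07-18 to 2014-07-01.
Adding +1 month to 2014-07-01 gives 2014-08-01.
Going back 1 day from 2014-08-01 reaches 2014-07-31 (last day of July, 31 days).

2014-07-31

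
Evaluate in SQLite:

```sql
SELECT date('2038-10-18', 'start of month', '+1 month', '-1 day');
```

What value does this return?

2038-10-31

`start of month` rewinds 2038-10-18 to 2038-10-01.
Adding +1 month to 2038-10-01 gives 2038-11-01.
Going back 1 day from 2038-11-01 reaches 2038-10-31 (last day of October, 31 days).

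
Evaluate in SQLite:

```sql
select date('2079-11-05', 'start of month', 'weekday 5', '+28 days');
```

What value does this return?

`start of month` rewinds 2079-11-05 to 2079-11-01.
`weekday 5` advances to the next Friday; 2079-11-01 is a Wednesday, so it moves forward to 2079-11-03.
November 2079 has 30 days; 27 remain after the 3rd, so 28 days reach 2079-12-01.

2079-12-01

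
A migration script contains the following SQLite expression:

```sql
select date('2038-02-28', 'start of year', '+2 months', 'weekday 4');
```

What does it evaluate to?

2038-03-04

`start of year` rewinds 2038-02-28 to 2038-01-01.
Adding +2 months to 2038-01-01 gives 2038-03-01.
`weekday 4` advances to the next Thursday; 2038-03-01 is a Monday, so it moves forward to 2038-03-04.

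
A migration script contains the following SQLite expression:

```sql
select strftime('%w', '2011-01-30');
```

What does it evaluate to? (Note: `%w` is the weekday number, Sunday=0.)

2011-01-30 is a Sunday; with Sunday=0 that is 0.

0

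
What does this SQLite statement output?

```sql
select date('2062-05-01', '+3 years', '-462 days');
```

2064-01-25

Adding +3 years to 2062-05-01 gives 2065-05-01.
Applying '-462 days' to 2065-05-01: counting 462 days back gives 2064-01-25.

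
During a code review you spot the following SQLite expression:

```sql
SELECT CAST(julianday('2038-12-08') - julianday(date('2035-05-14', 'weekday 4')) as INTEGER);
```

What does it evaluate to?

`weekday 4` advances to the next Thursday; 2035-05-14 is a Monday, so it moves forward to 2035-05-17.
14 days remain in May 2035 after the 17th (31 − 17).
Full months from June 2035 through November 2038 contribute their day counts.
Then 8 days into December 2038.
Total: 14 + 30 + 31 + 31 + 30 + 31 + 30 + 31 + 31 + 29 + 31 + 30 + 31 + 30 + 31 + 31 + 30 + 31 + 30 + 31 + 31 + 28 + 31 + 30 + 31 + 30 + 31 + 31 + 30 + 31 + 30 + 31 + 31 + 28 + 31 + 30 + 31 + 30 + 31 + 31 + 30 + 31 + 30 + 8 = 1301.

1301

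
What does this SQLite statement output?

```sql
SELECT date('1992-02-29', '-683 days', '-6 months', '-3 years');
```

Applying '-683 days' to 1992-02-29: counting 683 days back gives 1990-04-17.
Adding -6 months to 1990-04-17 gives 1989-10-17.
Adding -3 years to 1989-10-17 gives 1986-10-17.

1986-10-17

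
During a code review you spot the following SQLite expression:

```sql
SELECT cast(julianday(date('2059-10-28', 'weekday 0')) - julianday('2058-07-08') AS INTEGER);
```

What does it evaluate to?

482

`weekday 0` advances to the next Sunday; 2059-10-28 is a Tuesday, so it moves forward to 2059-11-02.
23 days remain in July 2058 after the 8th (31 − 8).
Full months from August 2058 through October 2059 contribute their day counts.
Then 2 days into November 2059.
Total: 23 + 31 + 30 + 31 + 30 + 31 + 31 + 28 + 31 + 30 + 31 + 30 + 31 + 31 + 30 + 31 + 2 = 482.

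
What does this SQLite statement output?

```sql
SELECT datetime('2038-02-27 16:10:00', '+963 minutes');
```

2038-02-28 08:13:00

963 minutes = 16h 3m; +963 minutes from 2038-02-27 16:10:00 is 2038-02-28 08:13:00 (crosses midnight).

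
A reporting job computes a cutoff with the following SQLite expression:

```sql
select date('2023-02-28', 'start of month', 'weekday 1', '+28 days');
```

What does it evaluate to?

2023-03-06

`start of month` rewinds 2023-02-28 to 2023-02-01.
`weekday 1` advances to the next Monday; 2023-02-01 is a Wednesday, so it moves forward to 2023-02-06.
February 2023 has 28 days; 22 remain after the 6th, so 23 days reach 2023-03-01.
Advancing 5 more days within March lands on 2023-03-06.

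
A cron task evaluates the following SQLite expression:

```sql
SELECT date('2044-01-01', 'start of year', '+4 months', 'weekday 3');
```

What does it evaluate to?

2044-05-04

`start of year` rewinds 2044-01-01 to 2044-01-01.
Adding +4 months to 2044-01-01 gives 2044-05-01.
`weekday 3` advances to the next Wednesday; 2044-05-01 is a Sunday, so it moves forward to 2044-05-04.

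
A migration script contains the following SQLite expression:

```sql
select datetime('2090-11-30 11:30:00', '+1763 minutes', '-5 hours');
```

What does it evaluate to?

2090-12-01 11:53:00

1763 minutes = 29h 23m; +1763 minutes from 2090-11-30 11:30:00 is 2090-12-01 16:53:00 (crosses midnight).
-5 hours from 2090-12-01 16:53:00 is 2090-12-01 11:53:00.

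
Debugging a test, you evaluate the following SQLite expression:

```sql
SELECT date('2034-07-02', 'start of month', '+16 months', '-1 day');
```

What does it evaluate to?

`start of month` rewinds 2034-07-02 to 2034-07-01.
Adding +16 months to 2034-07-01 gives 2035-11-01.
Going back 1 day from 2035-11-01 reaches 2035-10-31 (last day of October, 31 days).

2035-10-31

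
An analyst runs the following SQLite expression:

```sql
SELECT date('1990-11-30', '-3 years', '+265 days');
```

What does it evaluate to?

Adding -3 years to 1990-11-30 gives 1987-11-30.
Applying '+265 days' to 1987-11-30: counting 265 days forward gives 1988-08-21.

1988-08-21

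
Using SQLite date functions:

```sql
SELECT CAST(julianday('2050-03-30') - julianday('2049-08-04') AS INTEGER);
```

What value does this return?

27 days remain in August 2049 after the 4th (31 − 4).
Full months from September 2049 through February 2050 contribute their day counts.
Then 30 days into March 2050.
Total: 27 + 30 + 31 + 30 + 31 + 31 + 28 + 30 = 238.

238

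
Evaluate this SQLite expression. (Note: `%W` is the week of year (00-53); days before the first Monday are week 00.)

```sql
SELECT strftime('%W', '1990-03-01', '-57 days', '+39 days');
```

First apply '-57 days', '+39 days': 1990-03-01 → 1990-02-11.
1990-02-11 is a Sunday. SQLite's %W counts Mondays since the year started; the result is 06.

06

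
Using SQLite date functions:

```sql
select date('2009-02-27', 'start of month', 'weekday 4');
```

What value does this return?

2009-02-05

`start of month` rewinds 2009-02-27 to 2009-02-01.
`weekday 4` advances to the next Thursday; 2009-02-01 is a Sunday, so it moves forward to 2009-02-05.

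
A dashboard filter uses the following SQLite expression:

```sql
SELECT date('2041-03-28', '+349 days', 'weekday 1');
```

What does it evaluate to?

Applying '+349 days' to 2041-03-28: counting 349 days forward gives 2042-03-12.
`weekday 1` advances to the next Monday; 2042-03-12 is a Wednesday, so it moves forward to 2042-03-17.

2042-03-17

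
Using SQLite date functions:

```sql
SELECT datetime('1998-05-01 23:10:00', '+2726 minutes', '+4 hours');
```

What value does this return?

2726 minutes = 45h 26m; +2726 minutes from 1998-05-01 23:10:00 is 1998-05-03 20:36:00 (crosses midnight).
+4 hours from 1998-05-03 20:36:00 is 1998-05-04 00:36:00 (crosses midnight).

1998-05-04 00:36:00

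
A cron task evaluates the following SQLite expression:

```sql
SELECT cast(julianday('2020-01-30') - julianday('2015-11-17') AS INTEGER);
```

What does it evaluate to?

13 days remain in November 2015 after the 17th (30 − 17).
Full months from December 2015 through December 2019 contribute their day counts.
Then 30 days into January 2020.
Total: 13 + 31 + 31 + 29 + 31 + 30 + 31 + 30 + 31 + 31 + 30 + 31 + 30 + 31 + 31 + 28 + 31 + 30 + 31 + 30 + 31 + 31 + 30 + 31 + 30 + 31 + 31 + 28 + 31 + 30 + 31 + 30 + 31 + 31 + 30 + 31 + 30 + 31 + 31 + 28 + 31 + 30 + 31 + 30 + 31 + 31 + 30 + 31 + 30 + 31 + 30 = 1535.

1535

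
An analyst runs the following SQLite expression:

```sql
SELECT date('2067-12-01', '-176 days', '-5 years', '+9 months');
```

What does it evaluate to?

Applying '-176 days' to 2067-12-01: counting 176 days back gives 2067-06-08.
Adding -5 years to 2067-06-08 gives 2062-06-08.
Adding +9 months to 2062-06-08 gives 2063-03-08.

2063-03-08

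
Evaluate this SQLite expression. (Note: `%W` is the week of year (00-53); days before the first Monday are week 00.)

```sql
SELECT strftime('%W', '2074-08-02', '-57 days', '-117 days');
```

06

First apply '-57 days', '-117 days': 2074-08-02 → 2074-02-09.
2074-02-09 is a Friday. SQLite's %W counts Mondays since the year started; the result is 06.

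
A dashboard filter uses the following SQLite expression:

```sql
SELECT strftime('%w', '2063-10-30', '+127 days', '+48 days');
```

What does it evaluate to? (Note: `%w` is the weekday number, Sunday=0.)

2

First apply '+127 days', '+48 days': 2063-10-30 → 2064-04-22.
2064-04-22 is a Tuesday; with Sunday=0 that is 2.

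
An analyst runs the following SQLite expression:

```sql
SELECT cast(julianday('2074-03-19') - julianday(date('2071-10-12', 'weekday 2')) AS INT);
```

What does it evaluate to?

888

`weekday 2` advances to the next Tuesday; 2071-10-12 is a Monday, so it moves forward to 2071-10-13.
18 days remain in October 2071 after the 13th (31 − 13).
Full months from November 2071 through February 2074 contribute their day counts.
Then 19 days into March 2074.
Total: 18 + 30 + 31 + 31 + 29 + 31 + 30 + 31 + 30 + 31 + 31 + 30 + 31 + 30 + 31 + 31 + 28 + 31 + 30 + 31 + 30 + 31 + 31 + 30 + 31 + 30 + 31 + 31 + 28 + 19 = 888.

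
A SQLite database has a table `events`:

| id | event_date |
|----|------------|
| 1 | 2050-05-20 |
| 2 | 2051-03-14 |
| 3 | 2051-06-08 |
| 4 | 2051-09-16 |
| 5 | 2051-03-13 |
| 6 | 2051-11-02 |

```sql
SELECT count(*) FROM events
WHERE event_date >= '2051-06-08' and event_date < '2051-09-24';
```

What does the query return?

Rows in [2051-06-08, 2051-09-24): 2051-06-08, 2051-09-16 → 2 rows.

2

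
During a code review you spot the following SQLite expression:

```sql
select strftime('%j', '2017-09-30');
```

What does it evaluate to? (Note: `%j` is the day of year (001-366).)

273

Day-of-year for 2017-09-30: days since 2017-01-01 inclusive = 273, zero-padded to 273.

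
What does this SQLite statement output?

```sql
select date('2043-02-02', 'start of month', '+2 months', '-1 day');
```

`start of month` rewinds 2043-02-02 to 2043-02-01.
Adding +2 months to 2043-02-01 gives 2043-04-01.
Going back 1 day from 2043-04-01 reaches 2043-03-31 (last day of March, 31 days).

2043-03-31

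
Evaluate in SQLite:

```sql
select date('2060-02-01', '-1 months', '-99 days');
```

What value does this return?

2059-09-24

Adding -1 month to 2060-02-01 gives 2060-01-01.
Applying '-99 days' to 2060-01-01: counting 99 days back gives 2059-09-24.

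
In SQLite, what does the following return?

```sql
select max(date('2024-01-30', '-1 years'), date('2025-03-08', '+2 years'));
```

2027-03-08

date('2024-01-30', '-1 years') → 2023-01-30.
date('2025-03-08', '+2 years') → 2027-03-08.
Later of the two is 2027-03-08.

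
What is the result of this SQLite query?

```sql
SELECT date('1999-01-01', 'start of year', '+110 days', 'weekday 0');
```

`start of year` rewinds 1999-01-01 to 1999-01-01.
Applying '+110 days' to 1999-01-01: counting 110 days forward gives 1999-04-21.
`weekday 0` advances to the next Sunday; 1999-04-21 is a Wednesday, so it moves forward to 1999-04-25.

1999-04-25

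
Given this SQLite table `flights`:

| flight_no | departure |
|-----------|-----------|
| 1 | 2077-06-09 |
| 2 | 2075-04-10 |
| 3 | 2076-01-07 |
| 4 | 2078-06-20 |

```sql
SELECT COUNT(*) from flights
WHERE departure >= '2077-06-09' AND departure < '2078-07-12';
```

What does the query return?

Rows in [2077-06-09, 2078-07-12): 2077-06-09, 2078-06-20 → 2 rows.

2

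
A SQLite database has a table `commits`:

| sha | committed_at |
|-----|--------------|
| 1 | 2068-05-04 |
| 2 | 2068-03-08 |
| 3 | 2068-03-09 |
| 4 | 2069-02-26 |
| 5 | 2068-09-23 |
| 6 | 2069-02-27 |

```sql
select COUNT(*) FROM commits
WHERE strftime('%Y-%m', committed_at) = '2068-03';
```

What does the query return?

2

Rows with year-month 2068-03: 2068-03-08, 2068-03-09 → 2.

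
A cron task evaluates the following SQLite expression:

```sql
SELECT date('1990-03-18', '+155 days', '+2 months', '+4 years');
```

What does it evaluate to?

1994-10-20

Applying '+155 days' to 1990-03-18: counting 155 days forward gives 1990-08-20.
Adding +2 months to 1990-08-20 gives 1990-10-20.
Adding +4 years to 1990-10-20 gives 1994-10-20.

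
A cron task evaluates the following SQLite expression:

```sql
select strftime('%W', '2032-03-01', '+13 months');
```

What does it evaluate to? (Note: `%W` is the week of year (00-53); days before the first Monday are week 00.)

First apply '+13 months': 2032-03-01 → 2033-04-01.
2033-04-01 is a Friday. SQLite's %W counts Mondays since the year started; the result is 13.

13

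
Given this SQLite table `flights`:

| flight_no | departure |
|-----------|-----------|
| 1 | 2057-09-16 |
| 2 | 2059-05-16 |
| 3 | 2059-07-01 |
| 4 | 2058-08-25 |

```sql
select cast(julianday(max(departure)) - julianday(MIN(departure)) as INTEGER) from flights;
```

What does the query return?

653

MIN = 2057-09-16, MAX = 2059-07-01.
14 days remain in September 2057 after the 16th (30 − 16).
Full months from October 2057 through June 2059 contribute their day counts.
Then 1 day into July 2059.
Total: 14 + 31 + 30 + 31 + 31 + 28 + 31 + 30 + 31 + 30 + 31 + 31 + 30 + 31 + 30 + 31 + 31 + 28 + 31 + 30 + 31 + 30 + 1 = 653.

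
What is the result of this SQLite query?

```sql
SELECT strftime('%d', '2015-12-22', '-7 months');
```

22

First apply '-7 months': 2015-12-22 → 2015-05-22.
`%d` extracts the 2-digit day of month: 22.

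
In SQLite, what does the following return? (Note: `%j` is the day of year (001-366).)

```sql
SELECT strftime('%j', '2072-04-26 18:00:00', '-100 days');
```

017

First apply '-100 days': 2072-04-26 18:00:00 → 2072-01-17 18:00:00.
Day-of-year for 2072-01-17: days since 2072-01-01 inclusive = 17, zero-padded to 017.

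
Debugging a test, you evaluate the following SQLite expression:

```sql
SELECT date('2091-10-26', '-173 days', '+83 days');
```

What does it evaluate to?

Applying '-173 days' to 2091-10-26: counting 173 days back gives 2091-05-06.
Applying '+83 days' to 2091-05-06: counting 83 days forward gives 2091-07-28.

2091-07-28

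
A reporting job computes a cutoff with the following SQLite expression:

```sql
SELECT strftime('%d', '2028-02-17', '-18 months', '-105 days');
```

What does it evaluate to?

First apply '-18 months', '-105 days': 2028-02-17 → 2026-05-04.
`%d` extracts the 2-digit day of month: 04.

04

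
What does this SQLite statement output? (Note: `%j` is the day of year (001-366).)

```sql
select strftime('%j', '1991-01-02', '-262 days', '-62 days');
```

043

First apply '-262 days', '-62 days': 1991-01-02 → 1990-02-12.
Day-of-year for 1990-02-12: days since 1990-01-01 inclusive = 43, zero-padded to 043.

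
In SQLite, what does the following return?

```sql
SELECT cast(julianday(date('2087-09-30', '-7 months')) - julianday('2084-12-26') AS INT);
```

796

Adding -7 months to 2087-09-30 targets 2087-02-30. February 2087 has only 28 days, so SQLite normalizes the 2-day overflow forward to 2087-03-02.
5 days remain in December 2084 after the 26th (31 − 26).
Full months from January 2085 through February 2087 contribute their day counts.
Then 2 days into March 2087.
Total: 5 + 31 + 28 + 31 + 30 + 31 + 30 + 31 + 31 + 30 + 31 + 30 + 31 + 31 + 28 + 31 + 30 + 31 + 30 + 31 + 31 + 30 + 31 + 30 + 31 + 31 + 28 + 2 = 796.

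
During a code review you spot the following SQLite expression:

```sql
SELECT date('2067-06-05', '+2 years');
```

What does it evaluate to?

2069-06-05

Adding +2 years to 2067-06-05 gives 2069-06-05.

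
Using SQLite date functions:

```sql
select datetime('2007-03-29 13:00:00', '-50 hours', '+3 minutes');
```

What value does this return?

-50 hours from 2007-03-29 13:00:00 is 2007-03-27 11:00:00 (crosses midnight).
+3 minutes from 2007-03-27 11:00:00 is 2007-03-27 11:03:00.

2007-03-27 11:03:00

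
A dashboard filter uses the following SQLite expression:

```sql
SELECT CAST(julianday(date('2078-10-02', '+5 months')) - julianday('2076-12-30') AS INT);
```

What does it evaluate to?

792

Adding +5 months to 2078-10-02 gives 2079-03-02.
1 day remains in December 2076 after the 30th (31 − 30).
Full months from January 2077 through February 2079 contribute their day counts.
Then 2 days into March 2079.
Total: 1 + 31 + 28 + 31 + 30 + 31 + 30 + 31 + 31 + 30 + 31 + 30 + 31 + 31 + 28 + 31 + 30 + 31 + 30 + 31 + 31 + 30 + 31 + 30 + 31 + 31 + 28 + 2 = 792.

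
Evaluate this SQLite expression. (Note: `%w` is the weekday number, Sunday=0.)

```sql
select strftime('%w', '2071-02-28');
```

6

2071-02-28 is a Saturday; with Sunday=0 that is 6.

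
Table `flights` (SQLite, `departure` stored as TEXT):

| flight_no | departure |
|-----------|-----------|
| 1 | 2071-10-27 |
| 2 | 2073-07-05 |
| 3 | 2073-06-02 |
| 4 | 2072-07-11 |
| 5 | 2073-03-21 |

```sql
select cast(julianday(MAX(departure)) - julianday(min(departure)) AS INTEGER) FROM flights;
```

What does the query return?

617

MIN = 2071-10-27, MAX = 2073-07-05.
4 days remain in October 2071 after the 27th (31 − 27).
Full months from November 2071 through June 2073 contribute their day counts.
Then 5 days into July 2073.
Total: 4 + 30 + 31 + 31 + 29 + 31 + 30 + 31 + 30 + 31 + 31 + 30 + 31 + 30 + 31 + 31 + 28 + 31 + 30 + 31 + 30 + 5 = 617.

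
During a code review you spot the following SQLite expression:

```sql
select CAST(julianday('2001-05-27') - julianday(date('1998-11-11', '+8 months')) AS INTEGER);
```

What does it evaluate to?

686

Adding +8 months to 1998-11-11 gives 1999-07-11.
20 days remain in July 1999 after the 11th (31 − 11).
Full months from August 1999 through April 2001 contribute their day counts.
Then 27 days into May 2001.
Total: 20 + 31 + 30 + 31 + 30 + 31 + 31 + 29 + 31 + 30 + 31 + 30 + 31 + 31 + 30 + 31 + 30 + 31 + 31 + 28 + 31 + 30 + 27 = 686.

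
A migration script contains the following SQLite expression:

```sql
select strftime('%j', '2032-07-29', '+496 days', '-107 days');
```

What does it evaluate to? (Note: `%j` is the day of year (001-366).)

234

First apply '+496 days', '-107 days': 2032-07-29 → 2033-08-22.
Day-of-year for 2033-08-22: days since 2033-01-01 inclusive = 234, zero-padded to 234.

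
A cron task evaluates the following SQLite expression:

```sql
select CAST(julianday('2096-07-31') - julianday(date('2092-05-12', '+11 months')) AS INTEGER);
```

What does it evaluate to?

Adding +11 months to 2092-05-12 gives 2093-04-12.
18 days remain in April 2093 after the 12th (30 − 12).
Full months from May 2093 through June 2096 contribute their day counts.
Then 31 days into July 2096.
Total: 18 + 31 + 30 + 31 + 31 + 30 + 31 + 30 + 31 + 31 + 28 + 31 + 30 + 31 + 30 + 31 + 31 + 30 + 31 + 30 + 31 + 31 + 28 + 31 + 30 + 31 + 30 + 31 + 31 + 30 + 31 + 30 + 31 + 31 + 29 + 31 + 30 + 31 + 30 + 31 = 1206.

1206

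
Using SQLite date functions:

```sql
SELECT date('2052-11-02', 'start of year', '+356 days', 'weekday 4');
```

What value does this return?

`start of year` rewinds 2052-11-02 to 2052-01-01.
Applying '+356 days' to 2052-01-01: counting 356 days forward gives 2052-12-22.
`weekday 4` advances to the next Thursday; 2052-12-22 is a Sunday, so it moves forward to 2052-12-26.

2052-12-26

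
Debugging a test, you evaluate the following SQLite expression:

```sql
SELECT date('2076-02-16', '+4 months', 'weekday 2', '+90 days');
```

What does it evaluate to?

2076-09-14

Adding +4 months to 2076-02-16 gives 2076-06-16.
`weekday 2` advances to the next Tuesday; 2076-06-16 is already a Tuesday, so it stays at 2076-06-16.
Applying '+90 days' to 2076-06-16: counting 90 days forward gives 2076-09-14.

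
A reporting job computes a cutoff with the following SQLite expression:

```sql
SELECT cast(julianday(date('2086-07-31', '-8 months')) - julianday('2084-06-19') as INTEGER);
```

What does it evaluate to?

Adding -8 months to 2086-07-31 targets 2085-11-31. November 2085 has only 30 days, so SQLite normalizes the 1-day overflow forward to 2085-12-01.
11 days remain in June 2084 after the 19th (30 − 19).
Full months from July 2084 through November 2085 contribute their day counts.
Then 1 day into December 2085.
Total: 11 + 31 + 31 + 30 + 31 + 30 + 31 + 31 + 28 + 31 + 30 + 31 + 30 + 31 + 31 + 30 + 31 + 30 + 1 = 530.

530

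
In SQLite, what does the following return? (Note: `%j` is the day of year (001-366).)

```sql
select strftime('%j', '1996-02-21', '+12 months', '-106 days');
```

312

First apply '+12 months', '-106 days': 1996-02-21 → 1996-11-07.
Day-of-year for 1996-11-07: days since 1996-01-01 inclusive = 312, zero-padded to 312.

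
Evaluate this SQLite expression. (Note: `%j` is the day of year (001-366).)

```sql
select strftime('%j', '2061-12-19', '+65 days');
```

053

First apply '+65 days': 2061-12-19 → 2062-02-22.
Day-of-year for 2062-02-22: days since 2062-01-01 inclusive = 53, zero-padded to 053.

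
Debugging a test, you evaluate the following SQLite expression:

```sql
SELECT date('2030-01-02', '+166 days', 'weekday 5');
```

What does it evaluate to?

2030-06-21

Applying '+166 days' to 2030-01-02: counting 166 days forward gives 2030-06-17.
`weekday 5` advances to the next Friday; 2030-06-17 is a Monday, so it moves forward to 2030-06-21.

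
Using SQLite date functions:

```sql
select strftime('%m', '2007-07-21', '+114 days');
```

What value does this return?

First apply '+114 days': 2007-07-21 → 2007-11-12.
`%m` extracts the 2-digit month (01-12): 11.

11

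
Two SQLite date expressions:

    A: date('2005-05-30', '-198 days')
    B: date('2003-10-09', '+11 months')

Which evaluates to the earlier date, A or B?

A = 2004-11-13.
B = 2004-09-09.
B is earlier.

B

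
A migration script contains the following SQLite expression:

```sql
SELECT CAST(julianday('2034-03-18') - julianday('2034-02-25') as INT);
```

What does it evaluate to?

3 days remain in February 2034 after the 25th (28 − 25).
Then 18 days into March 2034.
Total: 3 + 18 = 21.

21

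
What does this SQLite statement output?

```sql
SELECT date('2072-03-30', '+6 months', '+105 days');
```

Adding +6 months to 2072-03-30 gives 2072-09-30.
Applying '+105 days' to 2072-09-30: counting 105 days forward gives 2073-01-13.

2073-01-13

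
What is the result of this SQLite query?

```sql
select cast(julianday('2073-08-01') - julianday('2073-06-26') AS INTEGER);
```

36

4 days remain in June 2073 after the 26th (30 − 26).
July 2073: 31 days.
Then 1 day into August 2073.
Total: 4 + 31 + 1 = 36.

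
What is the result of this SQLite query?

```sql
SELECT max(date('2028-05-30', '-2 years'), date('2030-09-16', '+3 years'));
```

date('2028-05-30', '-2 years') → 2026-05-30.
date('2030-09-16', '+3 years') → 2033-09-16.
Later of the two is 2033-09-16.

2033-09-16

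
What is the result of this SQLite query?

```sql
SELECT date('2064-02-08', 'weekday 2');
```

`weekday 2` advances to the next Tuesday; 2064-02-08 is a Friday, so it moves forward to 2064-02-12.

2064-02-12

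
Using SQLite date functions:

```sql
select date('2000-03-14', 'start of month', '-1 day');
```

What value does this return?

`start of month` rewinds 2000-03-14 to 2000-03-01.
Going back 1 day from 2000-03-01 reaches 2000-02-29 (last day of February, 29 days).

2000-02-29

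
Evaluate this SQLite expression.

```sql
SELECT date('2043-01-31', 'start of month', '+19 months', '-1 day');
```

`start of month` rewinds 2043-01-31 to 2043-01-01.
Adding +19 months to 2043-01-01 gives 2044-08-01.
Going back 1 day from 2044-08-01 reaches 2044-07-31 (last day of July, 31 days).

2044-07-31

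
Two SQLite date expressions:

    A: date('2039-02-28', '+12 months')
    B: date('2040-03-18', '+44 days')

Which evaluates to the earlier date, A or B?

A = 2040-02-28.
B = 2040-05-01.
A is earlier.

A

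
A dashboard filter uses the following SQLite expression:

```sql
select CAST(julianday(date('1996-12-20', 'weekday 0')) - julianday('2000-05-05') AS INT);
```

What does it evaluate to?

`weekday 0` advances to the next Sunday; 1996-12-20 is a Friday, so it moves forward to 1996-12-22.
9 days remain in December 1996 after the 22nd (31 − 22).
Full months from January 1997 through April 2000 contribute their day counts.
Then 5 days into May 2000.
Total: 9 + 31 + 28 + 31 + 30 + 31 + 30 + 31 + 31 + 30 + 31 + 30 + 31 + 31 + 28 + 31 + 30 + 31 + 30 + 31 + 31 + 30 + 31 + 30 + 31 + 31 + 28 + 31 + 30 + 31 + 30 + 31 + 31 + 30 + 31 + 30 + 31 + 31 + 29 + 31 + 30 + 5 = 1230.
The subtraction is earlier − later, so the result is −1230 → -1230.

-1230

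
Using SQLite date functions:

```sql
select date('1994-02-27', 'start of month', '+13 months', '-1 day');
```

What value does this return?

`start of month` rewinds 1994-02-27 to 1994-02-01.
Adding +13 months to 1994-02-01 gives 1995-03-01.
Going back 1 day from 1995-03-01 reaches 1995-02-28 (last day of February, 28 days).

1995-02-28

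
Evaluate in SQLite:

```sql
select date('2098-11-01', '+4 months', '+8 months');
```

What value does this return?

2099-11-01

Adding +4 months to 2098-11-01 gives 2099-03-01.
Adding +8 months to 2099-03-01 gives 2099-11-01.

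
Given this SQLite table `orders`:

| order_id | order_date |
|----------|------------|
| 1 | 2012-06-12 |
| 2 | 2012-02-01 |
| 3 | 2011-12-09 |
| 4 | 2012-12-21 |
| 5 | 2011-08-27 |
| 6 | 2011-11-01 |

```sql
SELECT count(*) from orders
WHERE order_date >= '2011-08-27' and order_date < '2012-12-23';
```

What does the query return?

6

Rows in [2011-08-27, 2012-12-23): 2012-06-12, 2012-02-01, 2011-12-09, 2012-12-21, 2011-08-27, 2011-11-01 → 6 rows.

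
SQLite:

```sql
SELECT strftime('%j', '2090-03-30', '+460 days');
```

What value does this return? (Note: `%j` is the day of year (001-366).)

First apply '+460 days': 2090-03-30 → 2091-07-03.
Day-of-year for 2091-07-03: days since 2091-01-01 inclusive = 184, zero-padded to 184.

184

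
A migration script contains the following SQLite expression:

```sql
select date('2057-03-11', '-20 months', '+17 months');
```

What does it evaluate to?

Adding -20 months to 2057-03-11 gives 2055-07-11.
Adding +17 months to 2055-07-11 gives 2056-12-11.

2056-12-11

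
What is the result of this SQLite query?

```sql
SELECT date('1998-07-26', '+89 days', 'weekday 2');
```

1998-10-27

Applying '+89 days' to 1998-07-26: counting 89 days forward gives 1998-10-23.
`weekday 2` advances to the next Tuesday; 1998-10-23 is a Friday, so it moves forward to 1998-10-27.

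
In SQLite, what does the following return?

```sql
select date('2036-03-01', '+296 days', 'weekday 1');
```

2036-12-22

Applying '+296 days' to 2036-03-01: counting 296 days forward gives 2036-12-22.
`weekday 1` advances to the next Monday; 2036-12-22 is already a Monday, so it stays at 2036-12-22.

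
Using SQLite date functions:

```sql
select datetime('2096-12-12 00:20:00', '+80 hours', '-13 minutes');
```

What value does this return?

2096-12-15 08:07:00

+80 hours from 2096-12-12 00:20:00 is 2096-12-15 08:20:00 (crosses midnight).
-13 minutes from 2096-12-15 08:20:00 is 2096-12-15 08:07:00.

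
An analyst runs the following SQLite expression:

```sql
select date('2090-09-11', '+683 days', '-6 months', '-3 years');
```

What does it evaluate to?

Applying '+683 days' to 2090-09-11: counting 683 days forward gives 2092-07-25.
Adding -6 months to 2092-07-25 gives 2092-01-25.
Adding -3 years to 2092-01-25 gives 2089-01-25.

2089-01-25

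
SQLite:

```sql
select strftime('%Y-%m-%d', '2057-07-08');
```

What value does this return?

`%Y-%m-%d` extracts the ISO date: 2057-07-08.

2057-07-08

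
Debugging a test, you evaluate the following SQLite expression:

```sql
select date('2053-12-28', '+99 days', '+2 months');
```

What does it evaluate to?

2054-06-06

Applying '+99 days' to 2053-12-28: counting 99 days forward gives 2054-04-06.
Adding +2 months to 2054-04-06 gives 2054-06-06.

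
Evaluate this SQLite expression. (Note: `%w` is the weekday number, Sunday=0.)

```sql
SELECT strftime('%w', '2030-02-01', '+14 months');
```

First apply '+14 months': 2030-02-01 → 2031-04-01.
2031-04-01 is a Tuesday; with Sunday=0 that is 2.

2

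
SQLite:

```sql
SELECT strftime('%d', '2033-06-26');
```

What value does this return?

26

`%d` extracts the 2-digit day of month: 26.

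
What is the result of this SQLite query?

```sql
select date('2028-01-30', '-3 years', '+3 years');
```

2028-01-30

Adding -3 years to 2028-01-30 gives 2025-01-30.
Adding +3 years to 2025-01-30 gives 2028-01-30.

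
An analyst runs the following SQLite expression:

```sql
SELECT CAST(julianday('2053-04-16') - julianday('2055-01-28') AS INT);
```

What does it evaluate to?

-652

14 days remain in April 2053 after the 16th (30 − 16).
Full months from May 2053 through December 2054 contribute their day counts.
Then 28 days into January 2055.
Total: 14 + 31 + 30 + 31 + 31 + 30 + 31 + 30 + 31 + 31 + 28 + 31 + 30 + 31 + 30 + 31 + 31 + 30 + 31 + 30 + 31 + 28 = 652.
The subtraction is earlier − later, so the result is −652 → -652.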